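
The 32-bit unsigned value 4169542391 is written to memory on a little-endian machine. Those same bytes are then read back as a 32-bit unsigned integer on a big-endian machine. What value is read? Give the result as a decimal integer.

4169542391 in 32-bit hexadecimal is 0xF8862AF7.
Stored little-endian, the bytes at ascending addresses are F7 2A 86 F8.
Read back as big-endian, the last byte is least significant, giving 0xF72A86F8.
0xF72A86F8 = 4146759416.

4146759416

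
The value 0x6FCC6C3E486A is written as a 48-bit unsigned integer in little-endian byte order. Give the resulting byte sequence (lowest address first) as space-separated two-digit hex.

Split into bytes (most-significant first): 6F CC 6C 3E 48 6A.
In little-endian order the low byte comes first in memory.
So at ascending addresses the bytes are 6A 48 3E 6C CC 6F.

6A 48 3E 6C CC 6F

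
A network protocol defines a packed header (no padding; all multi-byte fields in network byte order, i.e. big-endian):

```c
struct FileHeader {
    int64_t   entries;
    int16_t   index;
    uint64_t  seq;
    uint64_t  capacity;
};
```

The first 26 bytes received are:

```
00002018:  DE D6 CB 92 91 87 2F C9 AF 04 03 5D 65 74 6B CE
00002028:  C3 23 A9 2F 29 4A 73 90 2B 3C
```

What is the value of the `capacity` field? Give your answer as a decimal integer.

12191008116058368828

`capacity` follows `entries` (8 B), `index` (2 B), `seq` (8 B), so it starts at offset 8 + 2 + 8 = 18 and occupies 8 bytes.
Bytes at offsets 18..25: A9 2F 29 4A 73 90 2B 3C.
Big-endian: lowest address holds the most-significant byte.
The bytes are already most-significant first: 0xA92F294A73902B3C.
0xA92F294A73902B3C = 12191008116058368828.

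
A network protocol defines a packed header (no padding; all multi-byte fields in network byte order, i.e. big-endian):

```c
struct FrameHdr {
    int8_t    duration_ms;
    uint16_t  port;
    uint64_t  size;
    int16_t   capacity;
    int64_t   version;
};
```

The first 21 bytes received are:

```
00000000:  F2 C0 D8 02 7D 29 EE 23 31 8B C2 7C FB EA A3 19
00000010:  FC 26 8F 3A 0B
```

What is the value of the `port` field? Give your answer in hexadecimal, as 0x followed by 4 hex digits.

0xC0D8

`port` follows `duration_ms` (1 byte), so it starts at byte offset 1 and occupies 2 bytes.
Bytes at offsets 1..2: C0 D8.
Big-endian: lowest address holds the most-significant byte.
The bytes are already most-significant first: 0xC0D8.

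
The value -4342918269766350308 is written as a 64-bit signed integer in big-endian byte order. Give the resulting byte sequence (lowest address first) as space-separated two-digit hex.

C3 BA DA D7 EA 05 CA 1C

Two's complement of -4342918269766350308 in 64 bits: 4342918269766350308 = 0x3C45252815FA35E4; invert → 0xC3BADAD7EA05CA1B; add 1 → 0xC3BADAD7EA05CA1C.
Split into bytes (most-significant first): C3 BA DA D7 EA 05 CA 1C.
In big-endian order the high byte comes first in memory.
So the memory order matches the most-significant-first order: C3 BA DA D7 EA 05 CA 1C.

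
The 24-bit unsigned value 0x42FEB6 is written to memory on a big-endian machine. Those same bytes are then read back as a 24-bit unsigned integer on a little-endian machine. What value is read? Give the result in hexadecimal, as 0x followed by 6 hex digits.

Stored big-endian, the bytes at ascending addresses are 42 FE B6.
Read back as little-endian, the first byte is least significant, giving 0xB6FE42.

0xB6FE42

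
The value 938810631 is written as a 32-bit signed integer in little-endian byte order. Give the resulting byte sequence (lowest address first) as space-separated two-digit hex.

07 1D F5 37

938810631 in hexadecimal, padded to 32 bits, is 0x37F51D07.
Split into bytes (most-significant first): 37 F5 1D 07.
Little-endian stores the least-significant byte at the lowest address.
So at ascending addresses the bytes are 07 1D F5 37.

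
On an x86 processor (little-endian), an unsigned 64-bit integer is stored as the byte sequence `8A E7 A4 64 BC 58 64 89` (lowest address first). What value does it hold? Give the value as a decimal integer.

Little-endian stores the least-significant byte at the lowest address.
Reassemble most-significant byte first: 89 64 58 BC 64 A4 E7 8A → 0x896458BC64A4E78A.
0x896458BC64A4E78A = 9900135447032817546.

9900135447032817546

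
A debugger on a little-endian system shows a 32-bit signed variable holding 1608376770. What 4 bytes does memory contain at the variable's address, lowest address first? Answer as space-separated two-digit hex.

C2 E1 DD 5F

1608376770 in hexadecimal, padded to 32 bits, is 0x5FDDE1C2.
Split into bytes (most-significant first): 5F DD E1 C2.
Little-endian stores the least-significant byte at the lowest address.
So at ascending addresses the bytes are C2 E1 DD 5F.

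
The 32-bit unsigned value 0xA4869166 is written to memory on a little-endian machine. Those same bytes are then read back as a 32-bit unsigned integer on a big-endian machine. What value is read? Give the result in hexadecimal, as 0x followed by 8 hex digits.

0x669186A4

Stored little-endian, the bytes at ascending addresses are 66 91 86 A4.
Read back as big-endian, the last byte is least significant, giving 0x669186A4.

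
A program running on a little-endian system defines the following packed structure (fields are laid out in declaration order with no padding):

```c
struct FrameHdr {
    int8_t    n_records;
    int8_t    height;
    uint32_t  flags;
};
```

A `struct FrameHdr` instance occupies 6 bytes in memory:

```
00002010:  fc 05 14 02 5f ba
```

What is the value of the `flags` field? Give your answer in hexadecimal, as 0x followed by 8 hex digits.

`flags` follows `n_records` (1 B), `height` (1 B), so it starts at offset 1 + 1 = 2 and occupies 4 bytes.
Bytes at offsets 2..5: 14 02 5F BA.
Little-endian stores the least-significant byte at the lowest address.
Reassemble most-significant byte first: BA 5F 02 14 → 0xBA5F0214.

0xBA5F0214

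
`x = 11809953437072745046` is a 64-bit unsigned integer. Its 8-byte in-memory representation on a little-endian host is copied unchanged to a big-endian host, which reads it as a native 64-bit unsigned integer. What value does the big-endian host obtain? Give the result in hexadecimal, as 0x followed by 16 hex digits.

0x56E29F461462E5A3

11809953437072745046 in 64-bit hexadecimal is 0xA3E56214469FE256.
Stored little-endian, the bytes at ascending addresses are 56 E2 9F 46 14 62 E5 A3.
Read back as big-endian, the last byte is least significant, giving 0x56E29F461462E5A3.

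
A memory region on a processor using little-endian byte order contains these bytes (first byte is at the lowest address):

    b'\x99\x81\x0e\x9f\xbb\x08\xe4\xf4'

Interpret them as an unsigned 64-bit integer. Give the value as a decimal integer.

17646238841864880537

Little-endian stores the least-significant byte at the lowest address.
Reassemble most-significant byte first: F4 E4 08 BB 9F 0E 81 99 → 0xF4E408BB9F0E8199.
0xF4E408BB9F0E8199 = 17646238841864880537.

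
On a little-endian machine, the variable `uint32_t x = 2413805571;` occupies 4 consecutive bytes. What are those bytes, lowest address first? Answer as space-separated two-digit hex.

03 C0 DF 8F

2413805571 in hexadecimal, padded to 32 bits, is 0x8FDFC003.
Split into bytes (most-significant first): 8F DF C0 03.
Little-endian stores the least-significant byte at the lowest address.
So at ascending addresses the bytes are 03 C0 DF 8F.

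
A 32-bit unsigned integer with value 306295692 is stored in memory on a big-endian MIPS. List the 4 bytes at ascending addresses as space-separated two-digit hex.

306295692 in hexadecimal, padded to 32 bits, is 0x1241B38C.
Split into bytes (most-significant first): 12 41 B3 8C.
In big-endian order the high byte comes first in memory.
So the memory order matches the most-significant-first order: 12 41 B3 8C.

12 41 B3 8C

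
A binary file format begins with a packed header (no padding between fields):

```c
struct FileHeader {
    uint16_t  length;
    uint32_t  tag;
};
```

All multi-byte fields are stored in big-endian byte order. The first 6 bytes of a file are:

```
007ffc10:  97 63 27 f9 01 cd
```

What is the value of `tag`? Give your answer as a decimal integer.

670630349

`tag` follows `length` (2 bytes), so it starts at byte offset 2 and occupies 4 bytes.
Bytes at offsets 2..5: 27 F9 01 CD.
Big-endian stores the most-significant byte at the lowest address.
The bytes are already most-significant first: 0x27F901CD.
0x27F901CD = 670630349.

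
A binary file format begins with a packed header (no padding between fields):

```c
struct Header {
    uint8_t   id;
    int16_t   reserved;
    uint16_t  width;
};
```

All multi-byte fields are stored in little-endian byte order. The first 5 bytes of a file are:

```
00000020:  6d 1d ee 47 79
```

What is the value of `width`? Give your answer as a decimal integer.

31047

`width` follows `id` (1 B), `reserved` (2 B), so it starts at offset 1 + 2 = 3 and occupies 2 bytes.
Bytes at offsets 3..4: 47 79.
Little-endian stores the least-significant byte at the lowest address.
Reassemble most-significant byte first: 79 47 → 0x7947.
0x7947 = 31047.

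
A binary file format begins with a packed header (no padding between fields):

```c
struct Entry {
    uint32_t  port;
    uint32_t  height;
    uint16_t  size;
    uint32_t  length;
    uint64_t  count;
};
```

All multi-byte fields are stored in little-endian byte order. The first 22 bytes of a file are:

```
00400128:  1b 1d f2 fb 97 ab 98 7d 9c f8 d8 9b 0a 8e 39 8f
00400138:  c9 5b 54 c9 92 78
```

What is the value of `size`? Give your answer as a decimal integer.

63644

`size` follows `port` (4 B), `height` (4 B), so it starts at offset 4 + 4 = 8 and occupies 2 bytes.
Bytes at offsets 8..9: 9C F8.
Little-endian stores the least-significant byte at the lowest address.
Reassemble most-significant byte first: F8 9C → 0xF89C.
0xF89C = 63644.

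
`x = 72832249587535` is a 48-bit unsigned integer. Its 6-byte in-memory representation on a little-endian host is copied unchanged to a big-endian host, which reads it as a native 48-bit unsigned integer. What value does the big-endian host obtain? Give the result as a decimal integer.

87305370221890

72832249587535 in 48-bit hexadecimal is 0x423D945D674F.
Stored little-endian, the bytes at ascending addresses are 4F 67 5D 94 3D 42.
Read back as big-endian, the last byte is least significant, giving 0x4F675D943D42.
0x4F675D943D42 = 87305370221890.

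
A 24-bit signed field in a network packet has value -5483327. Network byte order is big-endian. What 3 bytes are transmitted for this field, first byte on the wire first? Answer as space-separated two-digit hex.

Two's complement of -5483327 in 24 bits: 5483327 = 0x53AB3F; invert → 0xAC54C0; add 1 → 0xAC54C1.
Split into bytes (most-significant first): AC 54 C1.
In big-endian order the high byte comes first in memory.
So the memory order matches the most-significant-first order: AC 54 C1.

AC 54 C1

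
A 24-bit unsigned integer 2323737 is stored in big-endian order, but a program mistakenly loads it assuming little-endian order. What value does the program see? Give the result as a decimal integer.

1668387

2323737 in 24-bit hexadecimal is 0x237519.
Stored big-endian, the bytes at ascending addresses are 23 75 19.
Read back as little-endian, the first byte is least significant, giving 0x197523.
0x197523 = 1668387.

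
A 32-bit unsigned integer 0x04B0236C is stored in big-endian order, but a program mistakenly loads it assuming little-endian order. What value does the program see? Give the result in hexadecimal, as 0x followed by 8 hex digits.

Stored big-endian, the bytes at ascending addresses are 04 B0 23 6C.
Read back as little-endian, the first byte is least significant, giving 0x6C23B004.

0x6C23B004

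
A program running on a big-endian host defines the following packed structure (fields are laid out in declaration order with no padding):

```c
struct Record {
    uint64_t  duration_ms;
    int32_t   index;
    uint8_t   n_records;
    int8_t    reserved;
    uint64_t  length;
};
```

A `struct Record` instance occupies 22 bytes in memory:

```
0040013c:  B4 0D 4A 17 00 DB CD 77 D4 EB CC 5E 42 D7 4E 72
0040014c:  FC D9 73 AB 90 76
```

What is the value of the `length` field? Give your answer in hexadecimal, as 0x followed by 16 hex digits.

0x4E72FCD973AB9076

`length` follows `duration_ms` (8 B), `index` (4 B), `n_records` (1 B), `reserved` (1 B), so it starts at offset 8 + 4 + 1 + 1 = 14 and occupies 8 bytes.
Bytes at offsets 14..21: 4E 72 FC D9 73 AB 90 76.
Big-endian: lowest address holds the most-significant byte.
The bytes are already most-significant first: 0x4E72FCD973AB9076.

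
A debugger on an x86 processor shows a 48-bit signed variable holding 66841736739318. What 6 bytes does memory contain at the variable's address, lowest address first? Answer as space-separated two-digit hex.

F6 79 F9 CD CA 3C

66841736739318 in hexadecimal, padded to 48 bits, is 0x3CCACDF979F6.
Split into bytes (most-significant first): 3C CA CD F9 79 F6.
Little-endian stores the least-significant byte at the lowest address.
So at ascending addresses the bytes are F6 79 F9 CD CA 3C.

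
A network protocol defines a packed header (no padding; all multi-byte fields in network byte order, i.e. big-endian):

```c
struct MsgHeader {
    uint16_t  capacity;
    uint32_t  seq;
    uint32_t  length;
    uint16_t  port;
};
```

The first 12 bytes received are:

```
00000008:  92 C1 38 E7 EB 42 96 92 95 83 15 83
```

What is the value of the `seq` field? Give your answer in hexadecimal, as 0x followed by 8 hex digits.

`seq` follows `capacity` (2 bytes), so it starts at byte offset 2 and occupies 4 bytes.
Bytes at offsets 2..5: 38 E7 EB 42.
Big-endian stores the most-significant byte at the lowest address.
The bytes are already most-significant first: 0x38E7EB42.

0x38E7EB42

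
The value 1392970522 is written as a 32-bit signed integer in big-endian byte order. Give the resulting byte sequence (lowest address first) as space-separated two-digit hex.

1392970522 in hexadecimal, padded to 32 bits, is 0x53070B1A.
Split into bytes (most-significant first): 53 07 0B 1A.
Big-endian stores the most-significant byte at the lowest address.
So the memory order matches the most-significant-first order: 53 07 0B 1A.

53 07 0B 1A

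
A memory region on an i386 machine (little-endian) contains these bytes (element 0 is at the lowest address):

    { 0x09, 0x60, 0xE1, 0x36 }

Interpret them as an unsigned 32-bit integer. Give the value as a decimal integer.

920739849

In little-endian order the low byte comes first in memory.
Reassemble most-significant byte first: 36 E1 60 09 → 0x36E16009.
0x36E16009 = 920739849.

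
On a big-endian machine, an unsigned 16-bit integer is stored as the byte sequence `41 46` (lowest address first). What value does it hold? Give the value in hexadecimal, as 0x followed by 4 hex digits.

In big-endian order the high byte comes first in memory.
The bytes are already most-significant first: 0x4146.

0x4146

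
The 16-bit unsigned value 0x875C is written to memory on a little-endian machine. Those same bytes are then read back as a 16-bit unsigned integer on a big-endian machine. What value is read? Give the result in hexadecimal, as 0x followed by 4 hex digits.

Stored little-endian, the bytes at ascending addresses are 5C 87.
Read back as big-endian, the last byte is least significant, giving 0x5C87.

0x5C87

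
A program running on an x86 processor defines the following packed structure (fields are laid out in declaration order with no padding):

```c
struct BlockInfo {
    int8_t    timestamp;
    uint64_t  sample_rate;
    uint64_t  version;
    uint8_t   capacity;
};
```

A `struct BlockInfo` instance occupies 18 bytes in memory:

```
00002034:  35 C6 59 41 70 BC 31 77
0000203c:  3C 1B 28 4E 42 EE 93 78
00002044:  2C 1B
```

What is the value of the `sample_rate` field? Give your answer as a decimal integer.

4357005849911187910

`sample_rate` follows `timestamp` (1 byte), so it starts at byte offset 1 and occupies 8 bytes.
Bytes at offsets 1..8: C6 59 41 70 BC 31 77 3C.
Little-endian stores the least-significant byte at the lowest address.
Reassemble most-significant byte first: 3C 77 31 BC 70 41 59 C6 → 0x3C7731BC704159C6.
0x3C7731BC704159C6 = 4357005849911187910.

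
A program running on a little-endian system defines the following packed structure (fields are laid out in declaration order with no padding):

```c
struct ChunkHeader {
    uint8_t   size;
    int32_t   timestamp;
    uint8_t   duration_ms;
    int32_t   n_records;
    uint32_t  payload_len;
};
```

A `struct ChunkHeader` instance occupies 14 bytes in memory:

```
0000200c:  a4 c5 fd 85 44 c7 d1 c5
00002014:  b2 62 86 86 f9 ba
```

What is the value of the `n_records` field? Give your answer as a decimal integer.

1655883217

`n_records` follows `size` (1 B), `timestamp` (4 B), `duration_ms` (1 B), so it starts at offset 1 + 4 + 1 = 6 and occupies 4 bytes.
Bytes at offsets 6..9: D1 C5 B2 62.
Little-endian: lowest address holds the least-significant byte.
Reassemble most-significant byte first: 62 B2 C5 D1 → 0x62B2C5D1.
0x62B2C5D1 = 1655883217.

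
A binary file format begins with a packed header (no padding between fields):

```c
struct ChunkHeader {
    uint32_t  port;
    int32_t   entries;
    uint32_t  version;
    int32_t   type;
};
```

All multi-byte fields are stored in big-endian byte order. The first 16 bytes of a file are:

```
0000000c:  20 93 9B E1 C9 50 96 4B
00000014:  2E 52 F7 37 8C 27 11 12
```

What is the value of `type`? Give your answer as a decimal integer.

-1943596782

`type` follows `port` (4 B), `entries` (4 B), `version` (4 B), so it starts at offset 4 + 4 + 4 = 12 and occupies 4 bytes.
Bytes at offsets 12..15: 8C 27 11 12.
Big-endian: lowest address holds the most-significant byte.
The bytes are already most-significant first: 0x8C271112.
Top bit is set, so as a signed 32-bit value this is 0x8C271112 − 2^32 = -1943596782.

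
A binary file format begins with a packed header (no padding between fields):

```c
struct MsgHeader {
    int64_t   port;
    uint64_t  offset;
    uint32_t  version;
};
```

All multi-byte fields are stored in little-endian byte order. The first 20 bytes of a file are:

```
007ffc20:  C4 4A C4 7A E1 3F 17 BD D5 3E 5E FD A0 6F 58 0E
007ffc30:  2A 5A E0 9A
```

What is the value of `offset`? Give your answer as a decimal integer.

1033698851717791445

`offset` follows `port` (8 bytes), so it starts at byte offset 8 and occupies 8 bytes.
Bytes at offsets 8..15: D5 3E 5E FD A0 6F 58 0E.
Little-endian: lowest address holds the least-significant byte.
Reassemble most-significant byte first: 0E 58 6F A0 FD 5E 3E D5 → 0x0E586FA0FD5E3ED5.
0x0E586FA0FD5E3ED5 = 1033698851717791445.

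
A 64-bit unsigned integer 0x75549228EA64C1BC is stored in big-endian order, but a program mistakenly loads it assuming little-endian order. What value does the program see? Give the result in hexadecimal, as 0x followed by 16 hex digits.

0xBCC164EA28925475

Stored big-endian, the bytes at ascending addresses are 75 54 92 28 EA 64 C1 BC.
Read back as little-endian, the first byte is least significant, giving 0xBCC164EA28925475.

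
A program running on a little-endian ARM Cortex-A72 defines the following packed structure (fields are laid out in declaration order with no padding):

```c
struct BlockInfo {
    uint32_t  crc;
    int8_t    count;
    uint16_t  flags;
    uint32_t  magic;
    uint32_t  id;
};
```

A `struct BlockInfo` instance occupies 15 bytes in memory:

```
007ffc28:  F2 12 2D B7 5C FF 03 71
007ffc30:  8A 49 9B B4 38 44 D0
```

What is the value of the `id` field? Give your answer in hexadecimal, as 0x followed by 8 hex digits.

0xD04438B4

`id` follows `crc` (4 B), `count` (1 B), `flags` (2 B), `magic` (4 B), so it starts at offset 4 + 1 + 2 + 4 = 11 and occupies 4 bytes.
Bytes at offsets 11..14: B4 38 44 D0.
Little-endian: lowest address holds the least-significant byte.
Reassemble most-significant byte first: D0 44 38 B4 → 0xD04438B4.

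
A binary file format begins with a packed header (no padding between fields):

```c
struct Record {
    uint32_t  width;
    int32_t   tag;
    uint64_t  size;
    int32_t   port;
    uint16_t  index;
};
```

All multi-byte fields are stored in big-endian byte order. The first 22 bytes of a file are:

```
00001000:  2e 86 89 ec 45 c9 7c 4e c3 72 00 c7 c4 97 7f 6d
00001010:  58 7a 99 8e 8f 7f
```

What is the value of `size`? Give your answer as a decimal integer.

14083319842737717101

`size` follows `width` (4 B), `tag` (4 B), so it starts at offset 4 + 4 = 8 and occupies 8 bytes.
Bytes at offsets 8..15: C3 72 00 C7 C4 97 7F 6D.
Big-endian stores the most-significant byte at the lowest address.
The bytes are already most-significant first: 0xC37200C7C4977F6D.
0xC37200C7C4977F6D = 14083319842737717101.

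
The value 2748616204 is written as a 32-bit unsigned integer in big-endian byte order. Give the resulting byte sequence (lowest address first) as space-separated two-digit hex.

A3 D4 8E 0C

2748616204 in hexadecimal, padded to 32 bits, is 0xA3D48E0C.
Split into bytes (most-significant first): A3 D4 8E 0C.
Big-endian stores the most-significant byte at the lowest address.
So the memory order matches the most-significant-first order: A3 D4 8E 0C.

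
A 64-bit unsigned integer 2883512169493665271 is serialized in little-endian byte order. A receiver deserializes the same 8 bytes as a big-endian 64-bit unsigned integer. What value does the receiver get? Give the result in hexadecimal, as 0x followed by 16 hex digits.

0xF7952F680A4B0428

2883512169493665271 in 64-bit hexadecimal is 0x28044B0A682F95F7.
Stored little-endian, the bytes at ascending addresses are F7 95 2F 68 0A 4B 04 28.
Read back as big-endian, the last byte is least significant, giving 0xF7952F680A4B0428.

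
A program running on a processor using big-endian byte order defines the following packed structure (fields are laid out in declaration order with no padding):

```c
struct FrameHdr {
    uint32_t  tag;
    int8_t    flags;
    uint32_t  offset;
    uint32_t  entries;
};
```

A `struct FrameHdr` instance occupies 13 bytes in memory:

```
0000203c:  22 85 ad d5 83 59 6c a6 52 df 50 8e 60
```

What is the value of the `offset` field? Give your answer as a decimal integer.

`offset` follows `tag` (4 B), `flags` (1 B), so it starts at offset 4 + 1 = 5 and occupies 4 bytes.
Bytes at offsets 5..8: 59 6C A6 52.
In big-endian order the high byte comes first in memory.
The bytes are already most-significant first: 0x596CA652.
0x596CA652 = 1500292690.

1500292690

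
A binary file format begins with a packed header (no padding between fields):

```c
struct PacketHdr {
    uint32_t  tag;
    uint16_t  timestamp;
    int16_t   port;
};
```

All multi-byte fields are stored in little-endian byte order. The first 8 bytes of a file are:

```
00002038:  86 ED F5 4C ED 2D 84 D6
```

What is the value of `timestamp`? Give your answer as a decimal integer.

`timestamp` follows `tag` (4 bytes), so it starts at byte offset 4 and occupies 2 bytes.
Bytes at offsets 4..5: ED 2D.
In little-endian order the low byte comes first in memory.
Reassemble most-significant byte first: 2D ED → 0x2DED.
0x2DED = 11757.

11757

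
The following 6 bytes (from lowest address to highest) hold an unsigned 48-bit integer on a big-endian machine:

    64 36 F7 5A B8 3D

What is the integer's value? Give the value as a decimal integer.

110187240929341

In big-endian order the high byte comes first in memory.
The bytes are already most-significant first: 0x6436F75AB83D.
0x6436F75AB83D = 110187240929341.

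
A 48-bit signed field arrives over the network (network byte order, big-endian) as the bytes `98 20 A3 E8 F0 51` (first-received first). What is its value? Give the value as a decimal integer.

Big-endian stores the most-significant byte at the lowest address.
The bytes are already most-significant first: 0x9820A3E8F051.
Top bit is set, so as a signed 48-bit value this is 0x9820A3E8F051 − 2^48 = -114209020383151.

-114209020383151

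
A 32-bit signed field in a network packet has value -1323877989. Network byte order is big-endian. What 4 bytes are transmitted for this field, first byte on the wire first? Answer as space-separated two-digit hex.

B1 17 39 9B

Two's complement of -1323877989 in 32 bits: 1323877989 = 0x4EE8C665; invert → 0xB117399A; add 1 → 0xB117399B.
Split into bytes (most-significant first): B1 17 39 9B.
Big-endian: lowest address holds the most-significant byte.
So the memory order matches the most-significant-first order: B1 17 39 9B.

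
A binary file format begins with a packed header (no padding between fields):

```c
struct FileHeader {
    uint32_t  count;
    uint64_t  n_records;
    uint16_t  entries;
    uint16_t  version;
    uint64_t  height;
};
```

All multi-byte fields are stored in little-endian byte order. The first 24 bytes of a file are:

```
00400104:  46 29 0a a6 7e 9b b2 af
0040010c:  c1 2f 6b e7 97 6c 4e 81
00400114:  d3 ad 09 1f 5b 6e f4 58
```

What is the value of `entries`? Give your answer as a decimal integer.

`entries` follows `count` (4 B), `n_records` (8 B), so it starts at offset 4 + 8 = 12 and occupies 2 bytes.
Bytes at offsets 12..13: 97 6C.
In little-endian order the low byte comes first in memory.
Reassemble most-significant byte first: 6C 97 → 0x6C97.
0x6C97 = 27799.

27799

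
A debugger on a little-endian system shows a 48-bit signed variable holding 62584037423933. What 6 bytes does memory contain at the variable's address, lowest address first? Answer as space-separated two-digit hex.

3D BB 51 7B EB 38

62584037423933 in hexadecimal, padded to 48 bits, is 0x38EB7B51BB3D.
Split into bytes (most-significant first): 38 EB 7B 51 BB 3D.
Little-endian: lowest address holds the least-significant byte.
So at ascending addresses the bytes are 3D BB 51 7B EB 38.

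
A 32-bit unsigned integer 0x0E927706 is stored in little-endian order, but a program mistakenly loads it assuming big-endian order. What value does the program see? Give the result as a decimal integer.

Stored little-endian, the bytes at ascending addresses are 06 77 92 0E.
Read back as big-endian, the last byte is least significant, giving 0x0677920E.
0x0677920E = 108499470.

108499470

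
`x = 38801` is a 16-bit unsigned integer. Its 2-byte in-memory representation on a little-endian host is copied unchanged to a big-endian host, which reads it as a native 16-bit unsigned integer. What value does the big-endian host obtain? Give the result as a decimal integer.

38801 in 16-bit hexadecimal is 0x9791.
Stored little-endian, the bytes at ascending addresses are 91 97.
Read back as big-endian, the last byte is least significant, giving 0x9197.
0x9197 = 37271.

37271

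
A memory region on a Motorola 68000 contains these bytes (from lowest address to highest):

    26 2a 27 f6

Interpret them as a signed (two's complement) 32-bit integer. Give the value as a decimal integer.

640296950

Big-endian: lowest address holds the most-significant byte.
The bytes are already most-significant first: 0x262A27F6.
0x262A27F6 = 640296950.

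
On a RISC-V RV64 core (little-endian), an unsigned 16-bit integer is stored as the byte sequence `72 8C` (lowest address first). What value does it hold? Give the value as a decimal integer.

Little-endian stores the least-significant byte at the lowest address.
Reassemble most-significant byte first: 8C 72 → 0x8C72.
0x8C72 = 35954.

35954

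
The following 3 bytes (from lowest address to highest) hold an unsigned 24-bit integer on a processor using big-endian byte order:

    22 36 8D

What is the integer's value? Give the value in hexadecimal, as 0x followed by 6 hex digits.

Big-endian: lowest address holds the most-significant byte.
The bytes are already most-significant first: 0x22368D.

0x22368D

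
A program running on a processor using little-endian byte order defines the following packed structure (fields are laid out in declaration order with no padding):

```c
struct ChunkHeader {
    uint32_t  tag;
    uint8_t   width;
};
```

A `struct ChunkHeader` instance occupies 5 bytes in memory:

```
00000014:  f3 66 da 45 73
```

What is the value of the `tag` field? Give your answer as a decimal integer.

1171941107

`tag` is the first field, at byte offset 0, occupying 4 bytes.
Bytes at offsets 0..3: F3 66 DA 45.
In little-endian order the low byte comes first in memory.
Reassemble most-significant byte first: 45 DA 66 F3 → 0x45DA66F3.
0x45DA66F3 = 1171941107.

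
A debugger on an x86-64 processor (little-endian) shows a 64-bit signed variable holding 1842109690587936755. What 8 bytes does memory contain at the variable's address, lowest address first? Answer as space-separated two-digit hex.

1842109690587936755 in hexadecimal, padded to 64 bits, is 0x19907D00F0CC77F3.
Split into bytes (most-significant first): 19 90 7D 00 F0 CC 77 F3.
Little-endian: lowest address holds the least-significant byte.
So at ascending addresses the bytes are F3 77 CC F0 00 7D 90 19.

F3 77 CC F0 00 7D 90 19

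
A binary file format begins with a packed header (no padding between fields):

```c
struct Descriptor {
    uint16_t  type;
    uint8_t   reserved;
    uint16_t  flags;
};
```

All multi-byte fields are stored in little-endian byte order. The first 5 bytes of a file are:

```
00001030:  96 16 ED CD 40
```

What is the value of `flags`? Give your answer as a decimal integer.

16589

`flags` follows `type` (2 B), `reserved` (1 B), so it starts at offset 2 + 1 = 3 and occupies 2 bytes.
Bytes at offsets 3..4: CD 40.
Little-endian stores the least-significant byte at the lowest address.
Reassemble most-significant byte first: 40 CD → 0x40CD.
0x40CD = 16589.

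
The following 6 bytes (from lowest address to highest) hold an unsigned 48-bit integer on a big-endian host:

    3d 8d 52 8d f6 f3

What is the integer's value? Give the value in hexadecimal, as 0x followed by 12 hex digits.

Big-endian: lowest address holds the most-significant byte.
The bytes are already most-significant first: 0x3D8D528DF6F3.

0x3D8D528DF6F3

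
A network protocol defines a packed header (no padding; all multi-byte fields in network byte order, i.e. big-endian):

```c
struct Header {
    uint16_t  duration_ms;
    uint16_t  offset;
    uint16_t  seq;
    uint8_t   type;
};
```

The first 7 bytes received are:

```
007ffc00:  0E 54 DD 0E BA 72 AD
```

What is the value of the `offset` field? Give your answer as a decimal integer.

56590

`offset` follows `duration_ms` (2 bytes), so it starts at byte offset 2 and occupies 2 bytes.
Bytes at offsets 2..3: DD 0E.
In big-endian order the high byte comes first in memory.
The bytes are already most-significant first: 0xDD0E.
0xDD0E = 56590.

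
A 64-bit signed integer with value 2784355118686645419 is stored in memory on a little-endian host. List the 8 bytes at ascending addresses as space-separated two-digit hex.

2784355118686645419 in hexadecimal, padded to 64 bits, is 0x26A4043A71DBACAB.
Split into bytes (most-significant first): 26 A4 04 3A 71 DB AC AB.
In little-endian order the low byte comes first in memory.
So at ascending addresses the bytes are AB AC DB 71 3A 04 A4 26.

AB AC DB 71 3A 04 A4 26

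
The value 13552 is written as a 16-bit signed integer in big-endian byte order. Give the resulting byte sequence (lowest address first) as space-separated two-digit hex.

34 F0

13552 in hexadecimal, padded to 16 bits, is 0x34F0.
Split into bytes (most-significant first): 34 F0.
Big-endian: lowest address holds the most-significant byte.
So the memory order matches the most-significant-first order: 34 F0.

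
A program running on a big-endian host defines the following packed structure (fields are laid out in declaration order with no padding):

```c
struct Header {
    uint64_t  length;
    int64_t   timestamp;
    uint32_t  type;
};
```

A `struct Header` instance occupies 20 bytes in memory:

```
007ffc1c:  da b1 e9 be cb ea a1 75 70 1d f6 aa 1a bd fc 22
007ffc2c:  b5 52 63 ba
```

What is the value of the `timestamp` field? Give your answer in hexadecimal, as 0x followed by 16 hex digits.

`timestamp` follows `length` (8 bytes), so it starts at byte offset 8 and occupies 8 bytes.
Bytes at offsets 8..15: 70 1D F6 AA 1A BD FC 22.
Big-endian stores the most-significant byte at the lowest address.
The bytes are already most-significant first: 0x701DF6AA1ABDFC22.

0x701DF6AA1ABDFC22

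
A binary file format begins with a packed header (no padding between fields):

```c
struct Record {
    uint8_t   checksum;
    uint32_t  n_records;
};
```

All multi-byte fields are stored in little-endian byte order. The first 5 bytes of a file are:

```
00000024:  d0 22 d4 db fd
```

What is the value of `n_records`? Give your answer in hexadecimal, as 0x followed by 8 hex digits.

0xFDDBD422

`n_records` follows `checksum` (1 byte), so it starts at byte offset 1 and occupies 4 bytes.
Bytes at offsets 1..4: 22 D4 DB FD.
Little-endian: lowest address holds the least-significant byte.
Reassemble most-significant byte first: FD DB D4 22 → 0xFDDBD422.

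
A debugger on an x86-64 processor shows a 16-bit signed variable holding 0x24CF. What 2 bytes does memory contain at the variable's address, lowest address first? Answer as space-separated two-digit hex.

Split into bytes (most-significant first): 24 CF.
Little-endian: lowest address holds the least-significant byte.
So at ascending addresses the bytes are CF 24.

CF 24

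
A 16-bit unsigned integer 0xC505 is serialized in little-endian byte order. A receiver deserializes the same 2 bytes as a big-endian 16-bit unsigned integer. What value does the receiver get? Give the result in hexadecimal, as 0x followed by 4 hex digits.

Stored little-endian, the bytes at ascending addresses are 05 C5.
Read back as big-endian, the last byte is least significant, giving 0x05C5.

0x05C5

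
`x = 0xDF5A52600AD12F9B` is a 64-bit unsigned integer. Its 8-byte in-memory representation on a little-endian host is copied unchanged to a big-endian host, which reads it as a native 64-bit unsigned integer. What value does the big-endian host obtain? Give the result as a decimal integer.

11182386242280119007

Stored little-endian, the bytes at ascending addresses are 9B 2F D1 0A 60 52 5A DF.
Read back as big-endian, the last byte is least significant, giving 0x9B2FD10A60525ADF.
0x9B2FD10A60525ADF = 11182386242280119007.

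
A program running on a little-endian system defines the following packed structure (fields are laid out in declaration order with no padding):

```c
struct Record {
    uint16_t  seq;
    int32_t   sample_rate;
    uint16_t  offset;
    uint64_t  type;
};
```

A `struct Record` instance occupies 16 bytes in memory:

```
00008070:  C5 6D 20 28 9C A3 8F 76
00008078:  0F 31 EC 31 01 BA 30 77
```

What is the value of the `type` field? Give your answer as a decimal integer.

8588569003690832143

`type` follows `seq` (2 B), `sample_rate` (4 B), `offset` (2 B), so it starts at offset 2 + 4 + 2 = 8 and occupies 8 bytes.
Bytes at offsets 8..15: 0F 31 EC 31 01 BA 30 77.
Little-endian: lowest address holds the least-significant byte.
Reassemble most-significant byte first: 77 30 BA 01 31 EC 31 0F → 0x7730BA0131EC310F.
0x7730BA0131EC310F = 8588569003690832143.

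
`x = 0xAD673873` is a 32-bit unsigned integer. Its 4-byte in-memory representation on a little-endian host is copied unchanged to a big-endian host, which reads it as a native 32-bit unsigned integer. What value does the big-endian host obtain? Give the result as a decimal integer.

1933076397

Stored little-endian, the bytes at ascending addresses are 73 38 67 AD.
Read back as big-endian, the last byte is least significant, giving 0x733867AD.
0x733867AD = 1933076397.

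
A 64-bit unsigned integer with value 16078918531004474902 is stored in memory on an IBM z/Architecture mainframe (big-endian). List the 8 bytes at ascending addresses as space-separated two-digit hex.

DF 23 CB 36 D4 F7 A6 16

16078918531004474902 in hexadecimal, padded to 64 bits, is 0xDF23CB36D4F7A616.
Split into bytes (most-significant first): DF 23 CB 36 D4 F7 A6 16.
Big-endian: lowest address holds the most-significant byte.
So the memory order matches the most-significant-first order: DF 23 CB 36 D4 F7 A6 16.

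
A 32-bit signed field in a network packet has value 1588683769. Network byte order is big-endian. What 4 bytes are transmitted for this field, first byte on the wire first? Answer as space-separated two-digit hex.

5E B1 63 F9

1588683769 in hexadecimal, padded to 32 bits, is 0x5EB163F9.
Split into bytes (most-significant first): 5E B1 63 F9.
Big-endian: lowest address holds the most-significant byte.
So the memory order matches the most-significant-first order: 5E B1 63 F9.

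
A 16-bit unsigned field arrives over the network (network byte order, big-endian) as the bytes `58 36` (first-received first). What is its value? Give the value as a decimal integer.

Big-endian stores the most-significant byte at the lowest address.
The bytes are already most-significant first: 0x5836.
0x5836 = 22582.

22582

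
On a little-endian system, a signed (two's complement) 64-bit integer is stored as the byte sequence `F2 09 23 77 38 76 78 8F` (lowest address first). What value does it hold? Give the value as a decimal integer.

-8108601144191546894

In little-endian order the low byte comes first in memory.
Reassemble most-significant byte first: 8F 78 76 38 77 23 09 F2 → 0x8F787638772309F2.
Top bit is set, so as a signed 64-bit value this is 0x8F787638772309F2 − 2^64 = -8108601144191546894.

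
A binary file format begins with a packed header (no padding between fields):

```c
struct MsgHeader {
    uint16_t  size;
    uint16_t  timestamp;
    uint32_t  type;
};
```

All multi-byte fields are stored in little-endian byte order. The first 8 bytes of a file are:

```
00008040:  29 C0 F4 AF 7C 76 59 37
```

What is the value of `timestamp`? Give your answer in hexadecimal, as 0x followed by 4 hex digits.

0xAFF4

`timestamp` follows `size` (2 bytes), so it starts at byte offset 2 and occupies 2 bytes.
Bytes at offsets 2..3: F4 AF.
In little-endian order the low byte comes first in memory.
Reassemble most-significant byte first: AF F4 → 0xAFF4.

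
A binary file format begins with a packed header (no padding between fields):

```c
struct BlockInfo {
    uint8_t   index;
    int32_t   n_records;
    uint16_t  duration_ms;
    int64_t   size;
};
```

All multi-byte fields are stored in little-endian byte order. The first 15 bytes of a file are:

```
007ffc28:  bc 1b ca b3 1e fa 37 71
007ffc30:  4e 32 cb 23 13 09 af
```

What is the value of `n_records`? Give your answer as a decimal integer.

`n_records` follows `index` (1 byte), so it starts at byte offset 1 and occupies 4 bytes.
Bytes at offsets 1..4: 1B CA B3 1E.
In little-endian order the low byte comes first in memory.
Reassemble most-significant byte first: 1E B3 CA 1B → 0x1EB3CA1B.
0x1EB3CA1B = 515099163.

515099163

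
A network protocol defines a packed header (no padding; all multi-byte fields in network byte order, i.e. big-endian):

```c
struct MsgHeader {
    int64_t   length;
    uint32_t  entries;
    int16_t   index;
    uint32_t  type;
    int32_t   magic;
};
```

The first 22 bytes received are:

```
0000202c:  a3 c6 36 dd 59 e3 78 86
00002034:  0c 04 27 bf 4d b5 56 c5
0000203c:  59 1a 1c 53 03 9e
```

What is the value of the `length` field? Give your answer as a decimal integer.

`length` is the first field, at byte offset 0, occupying 8 bytes.
Bytes at offsets 0..7: A3 C6 36 DD 59 E3 78 86.
Big-endian: lowest address holds the most-significant byte.
The bytes are already most-significant first: 0xA3C636DD59E37886.
Top bit is set, so as a signed 64-bit value this is 0xA3C636DD59E37886 − 2^64 = -6645563875814836090.

-6645563875814836090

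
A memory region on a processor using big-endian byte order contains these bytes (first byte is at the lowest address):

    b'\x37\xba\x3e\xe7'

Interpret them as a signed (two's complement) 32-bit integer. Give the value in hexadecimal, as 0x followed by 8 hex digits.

Big-endian stores the most-significant byte at the lowest address.
The bytes are already most-significant first: 0x37BA3EE7.

0x37BA3EE7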